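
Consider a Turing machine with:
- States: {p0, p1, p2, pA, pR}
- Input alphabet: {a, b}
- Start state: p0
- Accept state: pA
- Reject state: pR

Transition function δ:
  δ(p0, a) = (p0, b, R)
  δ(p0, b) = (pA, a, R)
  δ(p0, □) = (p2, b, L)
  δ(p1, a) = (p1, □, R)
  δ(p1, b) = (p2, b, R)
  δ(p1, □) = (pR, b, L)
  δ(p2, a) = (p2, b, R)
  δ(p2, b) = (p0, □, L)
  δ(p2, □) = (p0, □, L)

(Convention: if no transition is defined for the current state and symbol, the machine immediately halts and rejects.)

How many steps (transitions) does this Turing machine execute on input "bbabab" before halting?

Execution trace:
Initial: [p0]bbabab
Step 1: δ(p0, b) = (pA, a, R) → a[pA]babab

The machine reaches the accept state pA and halts.

The machine executed 1 step before halting.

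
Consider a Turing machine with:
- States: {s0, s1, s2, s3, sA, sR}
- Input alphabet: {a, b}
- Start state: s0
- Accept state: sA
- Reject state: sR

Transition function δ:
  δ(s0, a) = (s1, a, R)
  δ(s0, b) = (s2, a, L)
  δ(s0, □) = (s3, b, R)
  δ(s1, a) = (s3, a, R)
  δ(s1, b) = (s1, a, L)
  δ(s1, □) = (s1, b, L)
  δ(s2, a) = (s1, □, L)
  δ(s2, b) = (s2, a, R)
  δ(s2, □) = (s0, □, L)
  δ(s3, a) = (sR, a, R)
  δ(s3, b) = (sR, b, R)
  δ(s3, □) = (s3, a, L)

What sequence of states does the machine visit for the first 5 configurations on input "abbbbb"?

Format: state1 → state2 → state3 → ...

Execution trace:
Initial: [s0]abbbbb
Step 1: δ(s0, a) = (s1, a, R) → a[s1]bbbbb
Step 2: δ(s1, b) = (s1, a, L) → [s1]aabbbb
Step 3: δ(s1, a) = (s3, a, R) → a[s3]abbbb
Step 4: δ(s3, a) = (sR, a, R) → aa[sR]bbbb

The machine reaches the reject state sR and halts.

State sequence: s0 → s1 → s1 → s3 → sR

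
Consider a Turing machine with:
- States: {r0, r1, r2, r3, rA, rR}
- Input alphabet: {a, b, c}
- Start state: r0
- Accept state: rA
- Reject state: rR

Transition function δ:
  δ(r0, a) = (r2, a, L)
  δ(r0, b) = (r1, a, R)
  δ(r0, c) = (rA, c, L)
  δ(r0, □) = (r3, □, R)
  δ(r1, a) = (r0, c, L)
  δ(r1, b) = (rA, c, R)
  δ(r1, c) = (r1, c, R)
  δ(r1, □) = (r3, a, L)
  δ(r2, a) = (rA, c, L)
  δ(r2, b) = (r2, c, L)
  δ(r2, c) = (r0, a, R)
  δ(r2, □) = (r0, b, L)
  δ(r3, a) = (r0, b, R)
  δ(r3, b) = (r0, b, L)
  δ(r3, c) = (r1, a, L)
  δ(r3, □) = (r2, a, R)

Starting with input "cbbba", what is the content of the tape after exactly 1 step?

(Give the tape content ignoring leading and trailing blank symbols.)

Execution trace:
Initial: [r0]cbbba
Step 1: δ(r0, c) = (rA, c, L) → [rA]□cbbba

The machine reaches the accept state rA and halts.

After 1 step, the tape (ignoring leading/trailing blanks) is: cbbba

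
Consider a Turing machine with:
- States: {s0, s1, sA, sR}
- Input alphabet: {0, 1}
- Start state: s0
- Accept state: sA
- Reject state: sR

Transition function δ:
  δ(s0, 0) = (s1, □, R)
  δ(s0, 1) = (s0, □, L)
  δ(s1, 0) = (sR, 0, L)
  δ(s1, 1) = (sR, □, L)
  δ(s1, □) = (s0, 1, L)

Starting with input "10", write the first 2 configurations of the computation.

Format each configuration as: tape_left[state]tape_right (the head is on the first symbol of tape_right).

Transitions applied:
Step 1: δ(s0, 1) = (s0, □, L)

The first 2 configurations are:
[s0]10 ⊢ [s0]□□0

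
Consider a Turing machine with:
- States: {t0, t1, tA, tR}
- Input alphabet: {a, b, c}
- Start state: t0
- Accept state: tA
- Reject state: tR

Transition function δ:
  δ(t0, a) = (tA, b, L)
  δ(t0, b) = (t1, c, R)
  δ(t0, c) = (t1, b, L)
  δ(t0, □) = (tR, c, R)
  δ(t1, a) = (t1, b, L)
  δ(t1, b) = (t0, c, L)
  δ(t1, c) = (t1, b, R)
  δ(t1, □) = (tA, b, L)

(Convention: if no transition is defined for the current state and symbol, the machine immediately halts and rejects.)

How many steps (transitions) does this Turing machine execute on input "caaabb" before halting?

Execution trace:
Initial: [t0]caaabb
Step 1: δ(t0, c) = (t1, b, L) → [t1]□baaabb
Step 2: δ(t1, □) = (tA, b, L) → [tA]□bbaaabb

The machine reaches the accept state tA and halts.

The machine executed 2 steps before halting.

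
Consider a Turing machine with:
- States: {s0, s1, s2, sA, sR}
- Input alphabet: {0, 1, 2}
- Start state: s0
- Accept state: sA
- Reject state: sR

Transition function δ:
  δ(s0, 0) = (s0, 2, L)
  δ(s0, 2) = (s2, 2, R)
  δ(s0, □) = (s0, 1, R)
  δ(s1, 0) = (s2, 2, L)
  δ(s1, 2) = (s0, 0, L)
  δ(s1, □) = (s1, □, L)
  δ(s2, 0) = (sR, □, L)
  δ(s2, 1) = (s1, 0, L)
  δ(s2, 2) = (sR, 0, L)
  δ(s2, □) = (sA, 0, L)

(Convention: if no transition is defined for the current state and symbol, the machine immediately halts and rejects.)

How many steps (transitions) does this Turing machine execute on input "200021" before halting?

Execution trace:
Initial: [s0]200021
Step 1: δ(s0, 2) = (s2, 2, R) → 2[s2]00021
Step 2: δ(s2, 0) = (sR, □, L) → [sR]2□0021

The machine reaches the reject state sR and halts.

The machine executed 2 steps before halting.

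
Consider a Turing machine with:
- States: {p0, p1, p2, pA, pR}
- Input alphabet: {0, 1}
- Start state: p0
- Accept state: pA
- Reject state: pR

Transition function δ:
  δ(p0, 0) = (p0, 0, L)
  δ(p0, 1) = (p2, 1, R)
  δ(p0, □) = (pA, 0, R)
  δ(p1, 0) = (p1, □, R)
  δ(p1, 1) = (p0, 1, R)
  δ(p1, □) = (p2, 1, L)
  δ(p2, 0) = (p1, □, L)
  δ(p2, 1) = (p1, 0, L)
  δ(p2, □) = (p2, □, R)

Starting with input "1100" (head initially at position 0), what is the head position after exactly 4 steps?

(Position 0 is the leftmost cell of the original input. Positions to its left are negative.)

Execution trace (head position shown):
Step 0: [p0]1100  (head at position 0)
Step 1: move right → 1[p2]100  (head at position 1)
Step 2: move left → [p1]1000  (head at position 0)
Step 3: move right → 1[p0]000  (head at position 1)
Step 4: move left → [p0]1000  (head at position 0)

After 4 steps, the head is at position 0.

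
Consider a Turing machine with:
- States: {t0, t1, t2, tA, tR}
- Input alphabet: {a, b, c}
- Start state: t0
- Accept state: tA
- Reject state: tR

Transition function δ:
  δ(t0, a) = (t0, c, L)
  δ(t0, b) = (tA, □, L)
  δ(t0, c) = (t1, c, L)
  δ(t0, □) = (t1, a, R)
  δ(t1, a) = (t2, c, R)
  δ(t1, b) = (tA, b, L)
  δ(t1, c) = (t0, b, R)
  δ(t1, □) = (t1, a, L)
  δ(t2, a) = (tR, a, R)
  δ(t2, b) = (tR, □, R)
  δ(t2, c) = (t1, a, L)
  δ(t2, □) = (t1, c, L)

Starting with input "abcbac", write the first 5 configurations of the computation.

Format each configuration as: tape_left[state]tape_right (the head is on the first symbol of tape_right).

Transitions applied:
Step 1: δ(t0, a) = (t0, c, L)
Step 2: δ(t0, □) = (t1, a, R)
Step 3: δ(t1, c) = (t0, b, R)
Step 4: δ(t0, b) = (tA, □, L)

The first 5 configurations are:
[t0]abcbac ⊢ [t0]□cbcbac ⊢ a[t1]cbcbac ⊢ ab[t0]bcbac ⊢ a[tA]b□cbac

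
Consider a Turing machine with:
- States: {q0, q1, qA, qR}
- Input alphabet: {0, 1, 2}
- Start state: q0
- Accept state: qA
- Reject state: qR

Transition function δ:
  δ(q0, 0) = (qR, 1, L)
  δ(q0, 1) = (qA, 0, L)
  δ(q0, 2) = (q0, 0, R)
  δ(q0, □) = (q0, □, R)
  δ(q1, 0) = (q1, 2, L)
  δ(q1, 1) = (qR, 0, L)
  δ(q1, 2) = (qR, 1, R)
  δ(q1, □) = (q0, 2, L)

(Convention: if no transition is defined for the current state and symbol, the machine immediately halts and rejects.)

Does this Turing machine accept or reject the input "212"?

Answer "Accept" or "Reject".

Execution trace:
Initial: [q0]212
Step 1: δ(q0, 2) = (q0, 0, R) → 0[q0]12
Step 2: δ(q0, 1) = (qA, 0, L) → [qA]002

The machine reaches the accept state qA and halts.

Answer: Accept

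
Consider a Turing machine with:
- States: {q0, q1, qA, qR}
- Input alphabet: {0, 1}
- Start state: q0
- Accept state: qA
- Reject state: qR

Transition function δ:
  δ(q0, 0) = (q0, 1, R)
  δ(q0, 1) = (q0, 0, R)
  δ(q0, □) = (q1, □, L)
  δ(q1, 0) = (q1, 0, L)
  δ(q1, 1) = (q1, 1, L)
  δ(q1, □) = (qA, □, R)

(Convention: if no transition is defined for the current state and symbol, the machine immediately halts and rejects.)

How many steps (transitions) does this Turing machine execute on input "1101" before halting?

Execution trace:
Initial: [q0]1101
Step 1: δ(q0, 1) = (q0, 0, R) → 0[q0]101
Step 2: δ(q0, 1) = (q0, 0, R) → 00[q0]01
Step 3: δ(q0, 0) = (q0, 1, R) → 001[q0]1
Step 4: δ(q0, 1) = (q0, 0, R) → 0010[q0]□
Step 5: δ(q0, □) = (q1, □, L) → 001[q1]0□
Step 6: δ(q1, 0) = (q1, 0, L) → 00[q1]10□
Step 7: δ(q1, 1) = (q1, 1, L) → 0[q1]010□
Step 8: δ(q1, 0) = (q1, 0, L) → [q1]0010□
Step 9: δ(q1, 0) = (q1, 0, L) → [q1]□0010□
Step 10: δ(q1, □) = (qA, □, R) → □[qA]0010□

The machine reaches the accept state qA and halts.

The machine executed 10 steps before halting.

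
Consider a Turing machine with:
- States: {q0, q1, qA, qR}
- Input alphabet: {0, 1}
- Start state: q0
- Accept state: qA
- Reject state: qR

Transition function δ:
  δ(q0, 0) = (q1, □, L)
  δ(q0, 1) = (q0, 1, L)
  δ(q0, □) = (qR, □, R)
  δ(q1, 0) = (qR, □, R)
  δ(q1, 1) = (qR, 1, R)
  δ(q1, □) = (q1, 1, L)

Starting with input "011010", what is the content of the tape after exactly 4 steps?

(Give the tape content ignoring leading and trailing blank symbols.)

Execution trace:
Initial: [q0]011010
Step 1: δ(q0, 0) = (q1, □, L) → [q1]□□11010
Step 2: δ(q1, □) = (q1, 1, L) → [q1]□1□11010
Step 3: δ(q1, □) = (q1, 1, L) → [q1]□11□11010
Step 4: δ(q1, □) = (q1, 1, L) → [q1]□111□11010

After 4 steps, the tape (ignoring leading/trailing blanks) is: 111□11010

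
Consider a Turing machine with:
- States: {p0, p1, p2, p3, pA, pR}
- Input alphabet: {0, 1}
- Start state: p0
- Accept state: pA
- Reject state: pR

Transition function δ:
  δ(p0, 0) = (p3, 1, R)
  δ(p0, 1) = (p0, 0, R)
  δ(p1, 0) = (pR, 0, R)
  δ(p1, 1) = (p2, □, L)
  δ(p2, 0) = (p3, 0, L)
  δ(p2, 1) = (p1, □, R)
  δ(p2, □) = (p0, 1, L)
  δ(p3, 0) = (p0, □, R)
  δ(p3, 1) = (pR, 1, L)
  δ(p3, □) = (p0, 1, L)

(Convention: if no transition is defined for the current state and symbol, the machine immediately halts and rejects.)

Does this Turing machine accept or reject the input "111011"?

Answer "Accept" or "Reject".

Execution trace:
Initial: [p0]111011
Step 1: δ(p0, 1) = (p0, 0, R) → 0[p0]11011
Step 2: δ(p0, 1) = (p0, 0, R) → 00[p0]1011
Step 3: δ(p0, 1) = (p0, 0, R) → 000[p0]011
Step 4: δ(p0, 0) = (p3, 1, R) → 0001[p3]11
Step 5: δ(p3, 1) = (pR, 1, L) → 000[pR]111

The machine reaches the reject state pR and halts.

Answer: Reject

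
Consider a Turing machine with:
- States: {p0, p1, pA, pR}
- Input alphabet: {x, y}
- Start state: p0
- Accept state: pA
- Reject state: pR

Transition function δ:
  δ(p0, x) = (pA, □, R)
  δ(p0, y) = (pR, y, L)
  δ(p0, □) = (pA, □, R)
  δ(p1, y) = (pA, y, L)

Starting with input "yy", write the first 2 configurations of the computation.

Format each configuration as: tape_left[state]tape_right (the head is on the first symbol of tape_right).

Transitions applied:
Step 1: δ(p0, y) = (pR, y, L)

The first 2 configurations are:
[p0]yy ⊢ [pR]□yy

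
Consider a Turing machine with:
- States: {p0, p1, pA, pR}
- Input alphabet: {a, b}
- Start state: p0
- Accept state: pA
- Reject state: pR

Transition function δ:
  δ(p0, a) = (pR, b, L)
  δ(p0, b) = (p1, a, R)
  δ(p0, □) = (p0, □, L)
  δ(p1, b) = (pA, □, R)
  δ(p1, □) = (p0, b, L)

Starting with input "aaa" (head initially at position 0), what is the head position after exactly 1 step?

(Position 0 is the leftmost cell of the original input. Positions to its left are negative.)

Execution trace (head position shown):
Step 0: [p0]aaa  (head at position 0)
Step 1: move left → [pR]□baa  (head at position -1)

After 1 step, the head is at position -1.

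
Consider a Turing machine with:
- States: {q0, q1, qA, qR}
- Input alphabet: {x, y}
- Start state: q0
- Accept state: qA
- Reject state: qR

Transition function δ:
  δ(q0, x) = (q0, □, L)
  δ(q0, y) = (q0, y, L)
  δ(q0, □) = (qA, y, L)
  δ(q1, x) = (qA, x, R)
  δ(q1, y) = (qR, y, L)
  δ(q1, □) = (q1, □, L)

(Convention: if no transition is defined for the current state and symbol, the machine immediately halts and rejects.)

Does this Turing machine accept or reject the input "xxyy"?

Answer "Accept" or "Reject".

Execution trace:
Initial: [q0]xxyy
Step 1: δ(q0, x) = (q0, □, L) → [q0]□□xyy
Step 2: δ(q0, □) = (qA, y, L) → [qA]□y□xyy

The machine reaches the accept state qA and halts.

Answer: Accept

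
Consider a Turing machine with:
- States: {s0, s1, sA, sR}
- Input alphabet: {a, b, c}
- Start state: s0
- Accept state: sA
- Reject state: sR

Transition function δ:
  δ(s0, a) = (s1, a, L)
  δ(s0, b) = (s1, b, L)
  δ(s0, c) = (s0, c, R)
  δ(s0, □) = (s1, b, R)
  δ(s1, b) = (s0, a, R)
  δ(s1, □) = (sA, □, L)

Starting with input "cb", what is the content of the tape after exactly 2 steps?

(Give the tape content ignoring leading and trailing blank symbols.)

Execution trace:
Initial: [s0]cb
Step 1: δ(s0, c) = (s0, c, R) → c[s0]b
Step 2: δ(s0, b) = (s1, b, L) → [s1]cb

No transition is defined for δ(s1, c). By convention the machine halts and rejects.

After 2 steps, the tape (ignoring leading/trailing blanks) is: cb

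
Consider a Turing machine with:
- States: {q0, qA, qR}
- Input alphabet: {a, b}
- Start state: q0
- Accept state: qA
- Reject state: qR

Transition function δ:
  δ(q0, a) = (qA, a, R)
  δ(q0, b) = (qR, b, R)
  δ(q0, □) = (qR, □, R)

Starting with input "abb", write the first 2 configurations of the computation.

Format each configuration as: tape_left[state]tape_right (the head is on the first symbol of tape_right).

Transitions applied:
Step 1: δ(q0, a) = (qA, a, R)

The first 2 configurations are:
[q0]abb ⊢ a[qA]bb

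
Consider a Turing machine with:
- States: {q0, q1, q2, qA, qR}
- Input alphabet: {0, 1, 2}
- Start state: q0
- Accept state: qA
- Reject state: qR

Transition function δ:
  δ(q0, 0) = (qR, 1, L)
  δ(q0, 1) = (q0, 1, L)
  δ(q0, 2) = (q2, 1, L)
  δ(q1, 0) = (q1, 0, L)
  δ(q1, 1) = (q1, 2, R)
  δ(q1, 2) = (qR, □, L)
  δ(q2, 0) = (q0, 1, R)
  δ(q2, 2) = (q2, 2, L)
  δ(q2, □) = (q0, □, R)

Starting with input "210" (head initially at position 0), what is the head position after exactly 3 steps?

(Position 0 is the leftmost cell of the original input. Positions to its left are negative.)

Execution trace (head position shown):
Step 0: [q0]210  (head at position 0)
Step 1: move left → [q2]□110  (head at position -1)
Step 2: move right → □[q0]110  (head at position 0)
Step 3: move left → [q0]□110  (head at position -1)

After 3 steps, the head is at position -1.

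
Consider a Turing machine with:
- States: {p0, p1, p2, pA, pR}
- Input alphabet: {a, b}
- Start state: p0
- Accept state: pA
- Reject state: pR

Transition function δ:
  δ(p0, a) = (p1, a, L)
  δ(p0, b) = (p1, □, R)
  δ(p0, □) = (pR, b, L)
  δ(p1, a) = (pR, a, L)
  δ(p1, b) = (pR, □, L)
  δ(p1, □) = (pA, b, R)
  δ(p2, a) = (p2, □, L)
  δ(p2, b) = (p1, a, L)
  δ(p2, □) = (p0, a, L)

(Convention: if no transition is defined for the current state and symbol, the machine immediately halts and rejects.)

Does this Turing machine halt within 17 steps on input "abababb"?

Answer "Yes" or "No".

Execution trace:
Initial: [p0]abababb
Step 1: δ(p0, a) = (p1, a, L) → [p1]□abababb
Step 2: δ(p1, □) = (pA, b, R) → b[pA]abababb

The machine reaches the accept state pA and halts.
The machine halted after 2 steps (within the 17-step bound).

Answer: Yes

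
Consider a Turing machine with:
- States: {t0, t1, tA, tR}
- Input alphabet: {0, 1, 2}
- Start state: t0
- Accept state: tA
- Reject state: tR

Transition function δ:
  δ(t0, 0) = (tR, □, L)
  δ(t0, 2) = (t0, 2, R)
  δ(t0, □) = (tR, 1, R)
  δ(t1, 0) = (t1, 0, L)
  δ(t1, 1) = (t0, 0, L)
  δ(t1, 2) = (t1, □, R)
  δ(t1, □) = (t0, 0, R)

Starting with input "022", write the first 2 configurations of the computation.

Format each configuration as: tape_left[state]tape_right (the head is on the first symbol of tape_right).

Transitions applied:
Step 1: δ(t0, 0) = (tR, □, L)

The first 2 configurations are:
[t0]022 ⊢ [tR]□□22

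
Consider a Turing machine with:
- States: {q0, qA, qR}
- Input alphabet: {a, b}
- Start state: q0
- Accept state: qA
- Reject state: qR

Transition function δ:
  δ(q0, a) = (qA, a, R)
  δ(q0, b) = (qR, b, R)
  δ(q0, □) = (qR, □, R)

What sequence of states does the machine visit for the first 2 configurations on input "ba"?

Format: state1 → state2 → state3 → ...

Execution trace:
Initial: [q0]ba
Step 1: δ(q0, b) = (qR, b, R) → b[qR]a

The machine reaches the reject state qR and halts.

State sequence: q0 → qR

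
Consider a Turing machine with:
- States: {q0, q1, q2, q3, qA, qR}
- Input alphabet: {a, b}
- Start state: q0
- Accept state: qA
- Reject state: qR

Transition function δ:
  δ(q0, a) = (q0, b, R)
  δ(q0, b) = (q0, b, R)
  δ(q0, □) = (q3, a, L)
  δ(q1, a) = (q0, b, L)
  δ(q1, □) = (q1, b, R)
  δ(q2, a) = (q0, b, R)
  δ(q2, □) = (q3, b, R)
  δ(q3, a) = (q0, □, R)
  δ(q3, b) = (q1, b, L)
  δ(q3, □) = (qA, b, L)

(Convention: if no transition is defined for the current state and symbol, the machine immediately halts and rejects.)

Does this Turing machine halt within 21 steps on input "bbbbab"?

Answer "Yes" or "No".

Execution trace:
Initial: [q0]bbbbab
Step 1: δ(q0, b) = (q0, b, R) → b[q0]bbbab
Step 2: δ(q0, b) = (q0, b, R) → bb[q0]bbab
Step 3: δ(q0, b) = (q0, b, R) → bbb[q0]bab
Step 4: δ(q0, b) = (q0, b, R) → bbbb[q0]ab
Step 5: δ(q0, a) = (q0, b, R) → bbbbb[q0]b
Step 6: δ(q0, b) = (q0, b, R) → bbbbbb[q0]□
Step 7: δ(q0, □) = (q3, a, L) → bbbbb[q3]ba
Step 8: δ(q3, b) = (q1, b, L) → bbbb[q1]bba

No transition is defined for δ(q1, b). By convention the machine halts and rejects.
The machine halted after 8 steps (within the 21-step bound).

Answer: Yes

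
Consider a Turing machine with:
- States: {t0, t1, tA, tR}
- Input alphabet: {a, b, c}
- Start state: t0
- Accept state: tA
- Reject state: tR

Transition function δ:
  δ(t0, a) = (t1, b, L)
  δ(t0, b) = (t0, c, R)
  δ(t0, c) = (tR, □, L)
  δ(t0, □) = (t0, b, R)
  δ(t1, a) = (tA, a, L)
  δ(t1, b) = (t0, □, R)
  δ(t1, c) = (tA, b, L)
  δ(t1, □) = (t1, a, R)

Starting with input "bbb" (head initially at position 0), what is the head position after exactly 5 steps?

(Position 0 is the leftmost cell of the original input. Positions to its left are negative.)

Execution trace (head position shown):
Step 0: [t0]bbb  (head at position 0)
Step 1: move right → c[t0]bb  (head at position 1)
Step 2: move right → cc[t0]b  (head at position 2)
Step 3: move right → ccc[t0]□  (head at position 3)
Step 4: move right → cccb[t0]□  (head at position 4)
Step 5: move right → cccbb[t0]□  (head at position 5)

After 5 steps, the head is at position 5.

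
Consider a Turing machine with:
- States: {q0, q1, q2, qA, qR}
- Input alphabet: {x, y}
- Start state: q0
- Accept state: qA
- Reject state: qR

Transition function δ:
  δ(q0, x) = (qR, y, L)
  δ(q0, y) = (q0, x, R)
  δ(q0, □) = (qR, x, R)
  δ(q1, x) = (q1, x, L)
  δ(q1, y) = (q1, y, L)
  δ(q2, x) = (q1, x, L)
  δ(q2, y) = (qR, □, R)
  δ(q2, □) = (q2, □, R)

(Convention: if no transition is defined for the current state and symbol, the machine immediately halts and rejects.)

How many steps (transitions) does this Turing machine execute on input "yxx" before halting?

Execution trace:
Initial: [q0]yxx
Step 1: δ(q0, y) = (q0, x, R) → x[q0]xx
Step 2: δ(q0, x) = (qR, y, L) → [qR]xyx

The machine reaches the reject state qR and halts.

The machine executed 2 steps before halting.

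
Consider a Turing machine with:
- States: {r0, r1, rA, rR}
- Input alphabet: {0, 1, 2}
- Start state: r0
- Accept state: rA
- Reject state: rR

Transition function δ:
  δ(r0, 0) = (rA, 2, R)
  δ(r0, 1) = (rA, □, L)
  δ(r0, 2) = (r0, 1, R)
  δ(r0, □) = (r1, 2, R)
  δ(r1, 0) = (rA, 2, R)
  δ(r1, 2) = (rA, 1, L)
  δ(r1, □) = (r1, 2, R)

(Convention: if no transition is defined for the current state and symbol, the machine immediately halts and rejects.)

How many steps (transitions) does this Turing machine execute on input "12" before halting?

Execution trace:
Initial: [r0]12
Step 1: δ(r0, 1) = (rA, □, L) → [rA]□□2

The machine reaches the accept state rA and halts.

The machine executed 1 step before halting.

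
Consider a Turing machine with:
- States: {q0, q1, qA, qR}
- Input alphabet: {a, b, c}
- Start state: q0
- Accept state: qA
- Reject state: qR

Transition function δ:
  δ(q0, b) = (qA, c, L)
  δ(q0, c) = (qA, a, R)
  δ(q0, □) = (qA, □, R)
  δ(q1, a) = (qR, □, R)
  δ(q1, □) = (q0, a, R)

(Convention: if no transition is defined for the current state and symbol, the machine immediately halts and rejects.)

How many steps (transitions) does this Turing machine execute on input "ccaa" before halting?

Execution trace:
Initial: [q0]ccaa
Step 1: δ(q0, c) = (qA, a, R) → a[qA]caa

The machine reaches the accept state qA and halts.

The machine executed 1 step before halting.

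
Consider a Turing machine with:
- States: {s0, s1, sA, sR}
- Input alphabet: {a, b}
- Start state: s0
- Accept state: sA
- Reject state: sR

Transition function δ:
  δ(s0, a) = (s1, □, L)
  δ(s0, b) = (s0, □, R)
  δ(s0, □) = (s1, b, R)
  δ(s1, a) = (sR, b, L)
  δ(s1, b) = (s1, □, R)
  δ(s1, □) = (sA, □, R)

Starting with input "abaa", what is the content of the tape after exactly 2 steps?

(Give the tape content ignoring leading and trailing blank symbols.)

Execution trace:
Initial: [s0]abaa
Step 1: δ(s0, a) = (s1, □, L) → [s1]□□baa
Step 2: δ(s1, □) = (sA, □, R) → □[sA]□baa

The machine reaches the accept state sA and halts.

After 2 steps, the tape (ignoring leading/trailing blanks) is: baa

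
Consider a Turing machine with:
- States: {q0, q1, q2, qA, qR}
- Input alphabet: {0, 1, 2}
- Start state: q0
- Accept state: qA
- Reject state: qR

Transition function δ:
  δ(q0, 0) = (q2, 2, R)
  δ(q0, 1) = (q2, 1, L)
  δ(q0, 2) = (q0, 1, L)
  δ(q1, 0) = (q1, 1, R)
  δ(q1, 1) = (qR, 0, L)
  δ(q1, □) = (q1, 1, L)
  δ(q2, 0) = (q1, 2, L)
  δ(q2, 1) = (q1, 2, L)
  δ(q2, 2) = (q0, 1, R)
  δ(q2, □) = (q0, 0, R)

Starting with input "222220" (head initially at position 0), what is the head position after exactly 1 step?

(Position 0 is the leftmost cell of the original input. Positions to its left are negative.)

Execution trace (head position shown):
Step 0: [q0]222220  (head at position 0)
Step 1: move left → [q0]□122220  (head at position -1)

After 1 step, the head is at position -1.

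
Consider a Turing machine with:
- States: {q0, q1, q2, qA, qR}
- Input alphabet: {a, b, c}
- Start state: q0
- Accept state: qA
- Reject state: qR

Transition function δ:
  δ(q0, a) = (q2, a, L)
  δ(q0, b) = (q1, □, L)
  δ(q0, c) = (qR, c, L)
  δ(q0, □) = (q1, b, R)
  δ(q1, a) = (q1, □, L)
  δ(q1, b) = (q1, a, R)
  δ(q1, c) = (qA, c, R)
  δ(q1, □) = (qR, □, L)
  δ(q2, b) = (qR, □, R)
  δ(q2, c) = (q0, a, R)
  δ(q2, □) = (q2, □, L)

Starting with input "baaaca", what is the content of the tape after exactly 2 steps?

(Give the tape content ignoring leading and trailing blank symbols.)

Execution trace:
Initial: [q0]baaaca
Step 1: δ(q0, b) = (q1, □, L) → [q1]□□aaaca
Step 2: δ(q1, □) = (qR, □, L) → [qR]□□□aaaca

The machine reaches the reject state qR and halts.

After 2 steps, the tape (ignoring leading/trailing blanks) is: aaaca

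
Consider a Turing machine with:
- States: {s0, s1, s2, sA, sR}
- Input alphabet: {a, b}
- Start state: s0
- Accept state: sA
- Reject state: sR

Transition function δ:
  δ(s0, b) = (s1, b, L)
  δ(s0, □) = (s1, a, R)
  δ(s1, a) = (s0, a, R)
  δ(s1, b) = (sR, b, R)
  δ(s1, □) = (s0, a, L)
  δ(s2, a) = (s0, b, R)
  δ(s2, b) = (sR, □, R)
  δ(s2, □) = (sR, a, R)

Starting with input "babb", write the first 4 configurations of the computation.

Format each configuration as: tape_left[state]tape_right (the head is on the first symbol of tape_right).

Transitions applied:
Step 1: δ(s0, b) = (s1, b, L)
Step 2: δ(s1, □) = (s0, a, L)
Step 3: δ(s0, □) = (s1, a, R)

The first 4 configurations are:
[s0]babb ⊢ [s1]□babb ⊢ [s0]□ababb ⊢ a[s1]ababb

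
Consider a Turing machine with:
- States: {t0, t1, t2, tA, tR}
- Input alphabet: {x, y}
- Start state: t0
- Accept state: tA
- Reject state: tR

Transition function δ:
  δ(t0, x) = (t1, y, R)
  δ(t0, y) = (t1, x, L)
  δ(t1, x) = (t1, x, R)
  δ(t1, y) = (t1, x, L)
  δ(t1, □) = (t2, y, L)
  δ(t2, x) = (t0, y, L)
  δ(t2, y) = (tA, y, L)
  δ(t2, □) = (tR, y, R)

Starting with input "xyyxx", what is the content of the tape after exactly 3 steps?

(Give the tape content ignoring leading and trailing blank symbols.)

Execution trace:
Initial: [t0]xyyxx
Step 1: δ(t0, x) = (t1, y, R) → y[t1]yyxx
Step 2: δ(t1, y) = (t1, x, L) → [t1]yxyxx
Step 3: δ(t1, y) = (t1, x, L) → [t1]□xxyxx

After 3 steps, the tape (ignoring leading/trailing blanks) is: xxyxx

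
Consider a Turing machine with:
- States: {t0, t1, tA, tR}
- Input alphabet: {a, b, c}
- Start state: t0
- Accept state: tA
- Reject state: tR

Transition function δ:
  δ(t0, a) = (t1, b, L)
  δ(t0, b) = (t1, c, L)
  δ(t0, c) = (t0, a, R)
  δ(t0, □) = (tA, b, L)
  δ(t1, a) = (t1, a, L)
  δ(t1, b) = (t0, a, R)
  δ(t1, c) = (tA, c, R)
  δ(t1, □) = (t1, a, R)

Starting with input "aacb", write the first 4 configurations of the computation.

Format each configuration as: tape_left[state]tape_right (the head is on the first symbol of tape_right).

Transitions applied:
Step 1: δ(t0, a) = (t1, b, L)
Step 2: δ(t1, □) = (t1, a, R)
Step 3: δ(t1, b) = (t0, a, R)

The first 4 configurations are:
[t0]aacb ⊢ [t1]□bacb ⊢ a[t1]bacb ⊢ aa[t0]acb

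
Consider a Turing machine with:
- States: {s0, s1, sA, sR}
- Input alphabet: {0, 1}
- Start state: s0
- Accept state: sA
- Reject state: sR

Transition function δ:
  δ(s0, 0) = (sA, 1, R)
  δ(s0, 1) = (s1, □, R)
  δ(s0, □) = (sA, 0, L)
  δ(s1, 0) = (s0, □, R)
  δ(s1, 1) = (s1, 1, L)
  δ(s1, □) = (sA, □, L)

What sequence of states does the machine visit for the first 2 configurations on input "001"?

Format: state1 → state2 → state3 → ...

Execution trace:
Initial: [s0]001
Step 1: δ(s0, 0) = (sA, 1, R) → 1[sA]01

The machine reaches the accept state sA and halts.

State sequence: s0 → sA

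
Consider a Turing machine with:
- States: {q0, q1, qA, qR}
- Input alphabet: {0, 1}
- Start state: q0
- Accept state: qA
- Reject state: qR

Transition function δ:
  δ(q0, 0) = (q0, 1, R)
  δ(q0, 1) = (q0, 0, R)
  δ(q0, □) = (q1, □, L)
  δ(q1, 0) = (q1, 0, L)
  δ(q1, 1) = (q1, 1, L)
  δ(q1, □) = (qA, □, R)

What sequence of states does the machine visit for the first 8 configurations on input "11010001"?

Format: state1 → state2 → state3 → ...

Execution trace:
Initial: [q0]11010001
Step 1: δ(q0, 1) = (q0, 0, R) → 0[q0]1010001
Step 2: δ(q0, 1) = (q0, 0, R) → 00[q0]010001
Step 3: δ(q0, 0) = (q0, 1, R) → 001[q0]10001
Step 4: δ(q0, 1) = (q0, 0, R) → 0010[q0]0001
Step 5: δ(q0, 0) = (q0, 1, R) → 00101[q0]001
Step 6: δ(q0, 0) = (q0, 1, R) → 001011[q0]01
Step 7: δ(q0, 0) = (q0, 1, R) → 0010111[q0]1

State sequence: q0 → q0 → q0 → q0 → q0 → q0 → q0 → q0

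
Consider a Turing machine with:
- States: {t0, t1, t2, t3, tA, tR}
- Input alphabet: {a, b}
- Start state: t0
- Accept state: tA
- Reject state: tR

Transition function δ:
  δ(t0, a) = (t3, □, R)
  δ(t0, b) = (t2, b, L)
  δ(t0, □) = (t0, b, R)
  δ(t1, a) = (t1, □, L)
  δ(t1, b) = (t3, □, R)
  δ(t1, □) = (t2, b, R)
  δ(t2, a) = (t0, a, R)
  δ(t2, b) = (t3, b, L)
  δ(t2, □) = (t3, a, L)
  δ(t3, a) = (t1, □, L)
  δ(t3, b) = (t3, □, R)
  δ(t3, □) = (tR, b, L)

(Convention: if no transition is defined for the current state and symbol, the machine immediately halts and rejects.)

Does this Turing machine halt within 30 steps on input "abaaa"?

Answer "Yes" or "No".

Execution trace:
Initial: [t0]abaaa
Step 1: δ(t0, a) = (t3, □, R) → □[t3]baaa
Step 2: δ(t3, b) = (t3, □, R) → □□[t3]aaa
Step 3: δ(t3, a) = (t1, □, L) → □[t1]□□aa
Step 4: δ(t1, □) = (t2, b, R) → □b[t2]□aa
Step 5: δ(t2, □) = (t3, a, L) → □[t3]baaa
Step 6: δ(t3, b) = (t3, □, R) → □□[t3]aaa
Step 7: δ(t3, a) = (t1, □, L) → □[t1]□□aa
Step 8: δ(t1, □) = (t2, b, R) → □b[t2]□aa
Step 9: δ(t2, □) = (t3, a, L) → □[t3]baaa
Step 10: δ(t3, b) = (t3, □, R) → □□[t3]aaa
Step 11: δ(t3, a) = (t1, □, L) → □[t1]□□aa
Step 12: δ(t1, □) = (t2, b, R) → □b[t2]□aa
Step 13: δ(t2, □) = (t3, a, L) → □[t3]baaa
Step 14: δ(t3, b) = (t3, □, R) → □□[t3]aaa
Step 15: δ(t3, a) = (t1, □, L) → □[t1]□□aa
Step 16: δ(t1, □) = (t2, b, R) → □b[t2]□aa
Step 17: δ(t2, □) = (t3, a, L) → □[t3]baaa
Step 18: δ(t3, b) = (t3, □, R) → □□[t3]aaa
Step 19: δ(t3, a) = (t1, □, L) → □[t1]□□aa
Step 20: δ(t1, □) = (t2, b, R) → □b[t2]□aa
Step 21: δ(t2, □) = (t3, a, L) → □[t3]baaa
Step 22: δ(t3, b) = (t3, □, R) → □□[t3]aaa
Step 23: δ(t3, a) = (t1, □, L) → □[t1]□□aa
Step 24: δ(t1, □) = (t2, b, R) → □b[t2]□aa
Step 25: δ(t2, □) = (t3, a, L) → □[t3]baaa
Step 26: δ(t3, b) = (t3, □, R) → □□[t3]aaa
Step 27: δ(t3, a) = (t1, □, L) → □[t1]□□aa
Step 28: δ(t1, □) = (t2, b, R) → □b[t2]□aa
Step 29: δ(t2, □) = (t3, a, L) → □[t3]baaa
Step 30: δ(t3, b) = (t3, □, R) → □□[t3]aaa

The machine has not reached a halting state after 30 steps.
The machine did not halt within the 30-step bound.

Answer: No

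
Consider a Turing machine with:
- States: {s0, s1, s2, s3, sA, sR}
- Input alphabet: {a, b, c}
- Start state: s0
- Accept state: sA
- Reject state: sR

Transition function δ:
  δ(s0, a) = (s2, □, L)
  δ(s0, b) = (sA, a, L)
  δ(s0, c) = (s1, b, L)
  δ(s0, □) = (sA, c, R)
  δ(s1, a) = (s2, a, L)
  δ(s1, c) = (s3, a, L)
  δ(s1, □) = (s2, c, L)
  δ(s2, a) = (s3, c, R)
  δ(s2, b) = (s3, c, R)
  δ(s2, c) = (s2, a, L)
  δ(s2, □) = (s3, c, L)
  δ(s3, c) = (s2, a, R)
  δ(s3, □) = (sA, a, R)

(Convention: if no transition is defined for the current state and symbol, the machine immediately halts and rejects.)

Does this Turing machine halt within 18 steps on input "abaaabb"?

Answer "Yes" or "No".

Execution trace:
Initial: [s0]abaaabb
Step 1: δ(s0, a) = (s2, □, L) → [s2]□□baaabb
Step 2: δ(s2, □) = (s3, c, L) → [s3]□c□baaabb
Step 3: δ(s3, □) = (sA, a, R) → a[sA]c□baaabb

The machine reaches the accept state sA and halts.
The machine halted after 3 steps (within the 18-step bound).

Answer: Yes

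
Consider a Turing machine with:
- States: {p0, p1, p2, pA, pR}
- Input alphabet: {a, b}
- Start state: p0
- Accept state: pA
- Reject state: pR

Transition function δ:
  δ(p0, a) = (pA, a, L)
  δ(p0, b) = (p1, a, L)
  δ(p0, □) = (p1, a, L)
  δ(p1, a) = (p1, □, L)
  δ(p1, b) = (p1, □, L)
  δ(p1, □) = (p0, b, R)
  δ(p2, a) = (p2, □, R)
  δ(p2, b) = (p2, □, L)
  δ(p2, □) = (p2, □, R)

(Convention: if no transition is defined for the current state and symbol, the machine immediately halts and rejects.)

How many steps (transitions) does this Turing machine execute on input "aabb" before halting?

Execution trace:
Initial: [p0]aabb
Step 1: δ(p0, a) = (pA, a, L) → [pA]□aabb

The machine reaches the accept state pA and halts.

The machine executed 1 step before halting.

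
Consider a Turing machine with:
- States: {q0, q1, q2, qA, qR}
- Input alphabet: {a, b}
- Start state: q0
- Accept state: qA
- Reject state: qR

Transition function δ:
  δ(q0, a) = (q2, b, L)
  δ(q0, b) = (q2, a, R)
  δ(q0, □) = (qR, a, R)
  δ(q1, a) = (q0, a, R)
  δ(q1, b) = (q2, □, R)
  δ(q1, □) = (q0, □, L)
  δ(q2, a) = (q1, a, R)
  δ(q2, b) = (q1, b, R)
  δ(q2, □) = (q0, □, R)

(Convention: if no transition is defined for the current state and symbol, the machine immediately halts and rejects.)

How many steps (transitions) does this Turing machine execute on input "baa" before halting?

Execution trace:
Initial: [q0]baa
Step 1: δ(q0, b) = (q2, a, R) → a[q2]aa
Step 2: δ(q2, a) = (q1, a, R) → aa[q1]a
Step 3: δ(q1, a) = (q0, a, R) → aaa[q0]□
Step 4: δ(q0, □) = (qR, a, R) → aaaa[qR]□

The machine reaches the reject state qR and halts.

The machine executed 4 steps before halting.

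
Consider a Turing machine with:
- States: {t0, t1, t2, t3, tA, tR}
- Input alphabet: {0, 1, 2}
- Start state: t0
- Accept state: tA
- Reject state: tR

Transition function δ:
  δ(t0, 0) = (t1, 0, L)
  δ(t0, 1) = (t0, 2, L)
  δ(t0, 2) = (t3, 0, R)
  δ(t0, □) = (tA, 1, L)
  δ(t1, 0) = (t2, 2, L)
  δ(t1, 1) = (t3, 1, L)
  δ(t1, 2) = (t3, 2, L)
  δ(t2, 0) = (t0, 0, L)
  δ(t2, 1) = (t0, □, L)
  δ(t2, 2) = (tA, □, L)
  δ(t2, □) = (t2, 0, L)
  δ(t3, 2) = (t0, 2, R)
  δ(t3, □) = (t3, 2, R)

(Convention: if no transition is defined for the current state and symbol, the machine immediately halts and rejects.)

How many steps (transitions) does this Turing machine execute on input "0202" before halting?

Execution trace:
Initial: [t0]0202
Step 1: δ(t0, 0) = (t1, 0, L) → [t1]□0202

No transition is defined for δ(t1, □). By convention the machine halts and rejects.

The machine executed 1 step before halting.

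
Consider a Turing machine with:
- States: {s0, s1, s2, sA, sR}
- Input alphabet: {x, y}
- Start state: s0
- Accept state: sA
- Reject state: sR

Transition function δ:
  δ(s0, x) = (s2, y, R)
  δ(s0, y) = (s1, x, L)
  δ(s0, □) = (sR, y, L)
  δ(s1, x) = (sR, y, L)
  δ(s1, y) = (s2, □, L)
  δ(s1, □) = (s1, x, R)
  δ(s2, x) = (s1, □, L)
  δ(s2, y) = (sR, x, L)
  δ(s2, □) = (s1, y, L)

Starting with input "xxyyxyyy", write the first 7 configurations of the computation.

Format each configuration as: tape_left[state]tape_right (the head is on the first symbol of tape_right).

Transitions applied:
Step 1: δ(s0, x) = (s2, y, R)
Step 2: δ(s2, x) = (s1, □, L)
Step 3: δ(s1, y) = (s2, □, L)
Step 4: δ(s2, □) = (s1, y, L)
Step 5: δ(s1, □) = (s1, x, R)
Step 6: δ(s1, y) = (s2, □, L)

The first 7 configurations are:
[s0]xxyyxyyy ⊢ y[s2]xyyxyyy ⊢ [s1]y□yyxyyy ⊢ [s2]□□□yyxyyy ⊢ [s1]□y□□yyxyyy ⊢ x[s1]y□□yyxyyy ⊢ [s2]x□□□yyxyyy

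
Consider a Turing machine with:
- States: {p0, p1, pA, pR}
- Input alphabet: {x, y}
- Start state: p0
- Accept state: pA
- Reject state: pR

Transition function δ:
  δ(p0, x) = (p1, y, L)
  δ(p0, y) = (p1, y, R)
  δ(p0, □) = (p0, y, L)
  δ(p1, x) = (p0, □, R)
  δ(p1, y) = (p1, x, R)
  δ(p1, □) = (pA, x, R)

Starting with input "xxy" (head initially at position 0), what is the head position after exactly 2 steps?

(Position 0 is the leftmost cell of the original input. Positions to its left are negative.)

Execution trace (head position shown):
Step 0: [p0]xxy  (head at position 0)
Step 1: move left → [p1]□yxy  (head at position -1)
Step 2: move right → x[pA]yxy  (head at position 0)

After 2 steps, the head is at position 0.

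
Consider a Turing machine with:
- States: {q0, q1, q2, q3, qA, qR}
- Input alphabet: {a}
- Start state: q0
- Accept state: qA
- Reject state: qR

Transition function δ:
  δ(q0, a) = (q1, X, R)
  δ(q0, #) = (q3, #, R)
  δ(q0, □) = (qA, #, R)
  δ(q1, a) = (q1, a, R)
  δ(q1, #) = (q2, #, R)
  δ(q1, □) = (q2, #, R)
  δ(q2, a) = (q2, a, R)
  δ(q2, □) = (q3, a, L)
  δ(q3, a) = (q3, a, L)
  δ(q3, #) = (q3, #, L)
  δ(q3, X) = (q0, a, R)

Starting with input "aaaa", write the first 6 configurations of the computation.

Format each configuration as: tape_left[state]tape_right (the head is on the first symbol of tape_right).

Transitions applied:
Step 1: δ(q0, a) = (q1, X, R)
Step 2: δ(q1, a) = (q1, a, R)
Step 3: δ(q1, a) = (q1, a, R)
Step 4: δ(q1, a) = (q1, a, R)
Step 5: δ(q1, □) = (q2, #, R)

The first 6 configurations are:
[q0]aaaa ⊢ X[q1]aaa ⊢ Xa[q1]aa ⊢ Xaa[q1]a ⊢ Xaaa[q1]□ ⊢ Xaaa#[q2]□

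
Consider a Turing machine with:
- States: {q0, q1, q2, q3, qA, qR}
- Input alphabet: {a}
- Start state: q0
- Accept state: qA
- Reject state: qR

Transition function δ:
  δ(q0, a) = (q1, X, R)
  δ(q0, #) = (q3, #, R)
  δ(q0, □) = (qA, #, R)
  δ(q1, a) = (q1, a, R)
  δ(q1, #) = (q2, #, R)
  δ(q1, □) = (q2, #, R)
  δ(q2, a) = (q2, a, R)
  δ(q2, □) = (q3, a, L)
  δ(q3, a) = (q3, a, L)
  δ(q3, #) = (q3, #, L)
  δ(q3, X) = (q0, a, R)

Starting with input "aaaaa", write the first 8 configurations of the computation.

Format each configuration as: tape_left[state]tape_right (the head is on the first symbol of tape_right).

Transitions applied:
Step 1: δ(q0, a) = (q1, X, R)
Step 2: δ(q1, a) = (q1, a, R)
Step 3: δ(q1, a) = (q1, a, R)
Step 4: δ(q1, a) = (q1, a, R)
Step 5: δ(q1, a) = (q1, a, R)
Step 6: δ(q1, □) = (q2, #, R)
Step 7: δ(q2, □) = (q3, a, L)

The first 8 configurations are:
[q0]aaaaa ⊢ X[q1]aaaa ⊢ Xa[q1]aaa ⊢ Xaa[q1]aa ⊢ Xaaa[q1]a ⊢ Xaaaa[q1]□ ⊢ Xaaaa#[q2]□ ⊢ Xaaaa[q3]#a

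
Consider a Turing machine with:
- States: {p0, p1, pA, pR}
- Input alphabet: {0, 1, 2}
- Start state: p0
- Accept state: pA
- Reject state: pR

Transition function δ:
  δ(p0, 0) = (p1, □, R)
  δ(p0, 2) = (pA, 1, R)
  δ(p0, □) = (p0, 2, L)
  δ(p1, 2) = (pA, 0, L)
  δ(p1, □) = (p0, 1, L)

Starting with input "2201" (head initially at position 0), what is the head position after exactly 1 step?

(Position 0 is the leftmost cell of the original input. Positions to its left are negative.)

Execution trace (head position shown):
Step 0: [p0]2201  (head at position 0)
Step 1: move right → 1[pA]201  (head at position 1)

After 1 step, the head is at position 1.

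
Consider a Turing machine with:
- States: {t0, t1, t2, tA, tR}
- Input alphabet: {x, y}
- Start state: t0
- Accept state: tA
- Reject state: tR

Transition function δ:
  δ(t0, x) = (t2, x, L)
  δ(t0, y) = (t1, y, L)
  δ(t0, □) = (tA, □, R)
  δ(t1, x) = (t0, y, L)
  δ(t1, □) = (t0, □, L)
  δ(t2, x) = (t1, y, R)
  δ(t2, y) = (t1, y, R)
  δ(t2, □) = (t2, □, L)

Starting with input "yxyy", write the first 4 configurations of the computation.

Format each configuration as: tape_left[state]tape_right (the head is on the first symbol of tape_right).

Transitions applied:
Step 1: δ(t0, y) = (t1, y, L)
Step 2: δ(t1, □) = (t0, □, L)
Step 3: δ(t0, □) = (tA, □, R)

The first 4 configurations are:
[t0]yxyy ⊢ [t1]□yxyy ⊢ [t0]□□yxyy ⊢ □[tA]□yxyy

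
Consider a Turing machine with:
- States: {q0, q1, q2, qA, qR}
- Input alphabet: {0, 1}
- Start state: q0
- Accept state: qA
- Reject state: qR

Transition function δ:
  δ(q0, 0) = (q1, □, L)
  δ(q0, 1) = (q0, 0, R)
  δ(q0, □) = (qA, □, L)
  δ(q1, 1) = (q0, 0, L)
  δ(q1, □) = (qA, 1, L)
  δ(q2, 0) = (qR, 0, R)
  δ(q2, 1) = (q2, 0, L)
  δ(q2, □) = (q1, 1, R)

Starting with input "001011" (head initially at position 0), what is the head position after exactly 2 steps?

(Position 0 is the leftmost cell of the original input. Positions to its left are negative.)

Execution trace (head position shown):
Step 0: [q0]001011  (head at position 0)
Step 1: move left → [q1]□□01011  (head at position -1)
Step 2: move left → [qA]□1□01011  (head at position -2)

After 2 steps, the head is at position -2.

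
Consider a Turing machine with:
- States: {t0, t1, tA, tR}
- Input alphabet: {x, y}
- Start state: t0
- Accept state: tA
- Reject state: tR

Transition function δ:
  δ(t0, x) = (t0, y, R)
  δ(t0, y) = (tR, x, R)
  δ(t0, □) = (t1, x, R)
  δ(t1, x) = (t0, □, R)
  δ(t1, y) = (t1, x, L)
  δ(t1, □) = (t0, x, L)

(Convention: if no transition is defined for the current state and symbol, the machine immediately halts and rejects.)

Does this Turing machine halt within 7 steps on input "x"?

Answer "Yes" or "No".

Execution trace:
Initial: [t0]x
Step 1: δ(t0, x) = (t0, y, R) → y[t0]□
Step 2: δ(t0, □) = (t1, x, R) → yx[t1]□
Step 3: δ(t1, □) = (t0, x, L) → y[t0]xx
Step 4: δ(t0, x) = (t0, y, R) → yy[t0]x
Step 5: δ(t0, x) = (t0, y, R) → yyy[t0]□
Step 6: δ(t0, □) = (t1, x, R) → yyyx[t1]□
Step 7: δ(t1, □) = (t0, x, L) → yyy[t0]xx

The machine has not reached a halting state after 7 steps.
The machine did not halt within the 7-step bound.

Answer: No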